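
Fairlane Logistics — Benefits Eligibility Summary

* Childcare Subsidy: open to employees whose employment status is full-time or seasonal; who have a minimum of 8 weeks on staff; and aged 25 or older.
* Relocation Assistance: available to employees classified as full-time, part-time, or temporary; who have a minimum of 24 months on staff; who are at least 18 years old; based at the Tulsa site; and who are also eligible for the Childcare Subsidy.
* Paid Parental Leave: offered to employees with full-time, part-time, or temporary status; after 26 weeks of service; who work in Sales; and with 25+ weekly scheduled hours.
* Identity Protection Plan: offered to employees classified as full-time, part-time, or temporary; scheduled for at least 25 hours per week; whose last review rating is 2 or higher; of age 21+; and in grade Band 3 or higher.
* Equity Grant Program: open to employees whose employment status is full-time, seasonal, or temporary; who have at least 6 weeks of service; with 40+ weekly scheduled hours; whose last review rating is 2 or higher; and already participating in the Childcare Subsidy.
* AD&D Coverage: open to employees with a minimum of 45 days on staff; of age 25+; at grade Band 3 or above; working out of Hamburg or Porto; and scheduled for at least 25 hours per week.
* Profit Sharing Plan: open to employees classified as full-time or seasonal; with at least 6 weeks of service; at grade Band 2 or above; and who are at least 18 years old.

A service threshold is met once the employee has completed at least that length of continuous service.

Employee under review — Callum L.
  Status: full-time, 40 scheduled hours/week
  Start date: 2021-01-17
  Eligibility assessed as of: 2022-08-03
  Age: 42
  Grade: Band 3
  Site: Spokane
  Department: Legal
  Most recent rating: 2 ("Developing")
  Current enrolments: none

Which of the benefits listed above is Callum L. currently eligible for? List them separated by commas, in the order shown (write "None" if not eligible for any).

Childcare Subsidy, Identity Protection Plan, Profit Sharing Plan

Service from 2021-01-17 to 2022-08-03: 563 days.
Childcare Subsidy — status full-time ✓; service 563 days ≥ 8 weeks (≈56 days) ✓; age 42 ≥ 25 ✓ → eligible.
Relocation Assistance — status full-time ✓; service 563 days < 24 months (≈720 days) ✗ → not eligible.
Paid Parental Leave — status full-time ✓; service 563 days ≥ 26 weeks (≈182 days) ✓; dept Legal ✗ → not eligible.
Identity Protection Plan — status full-time ✓; 40 hrs/wk ≥ 25 ✓; rating 2 ≥ 2 ✓; age 42 ≥ 21 ✓; grade Band 3 ≥ Band 3 ✓ → eligible.
Equity Grant Program — status full-time ✓; service 563 days ≥ 6 weeks (≈42 days) ✓; 40 hrs/wk ≥ 40 ✓; rating 2 ≥ 2 ✓; not enrolled in Childcare Subsidy ✗ → not eligible.
AD&D Coverage — service 563 days ≥ 45 days ✓; age 42 ≥ 25 ✓; grade Band 3 ≥ Band 3 ✓; site Spokane ✗ (not Hamburg or Porto) → not eligible.
Profit Sharing Plan — status full-time ✓; service 563 days ≥ 6 weeks (≈42 days) ✓; grade Band 3 ≥ Band 2 ✓; age 42 ≥ 18 ✓ → eligible.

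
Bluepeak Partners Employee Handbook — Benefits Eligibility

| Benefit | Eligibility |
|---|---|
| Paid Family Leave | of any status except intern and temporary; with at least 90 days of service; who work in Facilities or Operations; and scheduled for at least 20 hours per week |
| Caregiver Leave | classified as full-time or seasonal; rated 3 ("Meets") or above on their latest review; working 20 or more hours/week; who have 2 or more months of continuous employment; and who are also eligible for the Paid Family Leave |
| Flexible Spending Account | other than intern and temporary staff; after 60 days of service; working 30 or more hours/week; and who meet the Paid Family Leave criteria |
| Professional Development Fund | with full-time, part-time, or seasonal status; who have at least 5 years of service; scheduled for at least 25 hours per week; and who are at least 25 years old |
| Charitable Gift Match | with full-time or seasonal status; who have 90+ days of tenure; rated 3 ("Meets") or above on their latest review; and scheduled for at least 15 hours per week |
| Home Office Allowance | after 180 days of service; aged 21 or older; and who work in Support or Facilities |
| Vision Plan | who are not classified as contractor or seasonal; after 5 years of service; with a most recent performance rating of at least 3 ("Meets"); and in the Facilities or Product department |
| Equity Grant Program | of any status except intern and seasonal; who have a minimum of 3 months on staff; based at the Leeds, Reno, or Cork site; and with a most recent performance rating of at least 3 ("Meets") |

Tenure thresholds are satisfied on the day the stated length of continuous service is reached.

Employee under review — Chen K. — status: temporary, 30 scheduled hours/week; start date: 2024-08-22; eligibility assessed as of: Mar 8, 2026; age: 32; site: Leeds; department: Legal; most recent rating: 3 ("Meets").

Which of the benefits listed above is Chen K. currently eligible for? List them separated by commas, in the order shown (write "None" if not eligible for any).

Service from 2024-08-22 to Mar 8, 2026: 563 days.
Paid Family Leave — status temporary ✗ (excluded) → not eligible.
Caregiver Leave — status temporary ✗ (requires full-time or seasonal) → not eligible.
Flexible Spending Account — status temporary ✗ (excluded) → not eligible.
Professional Development Fund — status temporary ✗ (requires full-time, part-time, or seasonal) → not eligible.
Charitable Gift Match — status temporary ✗ (requires full-time or seasonal) → not eligible.
Home Office Allowance — service 563 days ≥ 180 days ✓; age 32 ≥ 21 ✓; dept Legal ✗ → not eligible.
Vision Plan — status temporary ✓ (not excluded); service 563 days < 5 years (≈1825 days) ✗ → not eligible.
Equity Grant Program — status temporary ✓ (not excluded); service 563 days ≥ 3 months (≈90 days) ✓; site Leeds ✓; rating 3 ≥ 3 ✓ → eligible.

Equity Grant Program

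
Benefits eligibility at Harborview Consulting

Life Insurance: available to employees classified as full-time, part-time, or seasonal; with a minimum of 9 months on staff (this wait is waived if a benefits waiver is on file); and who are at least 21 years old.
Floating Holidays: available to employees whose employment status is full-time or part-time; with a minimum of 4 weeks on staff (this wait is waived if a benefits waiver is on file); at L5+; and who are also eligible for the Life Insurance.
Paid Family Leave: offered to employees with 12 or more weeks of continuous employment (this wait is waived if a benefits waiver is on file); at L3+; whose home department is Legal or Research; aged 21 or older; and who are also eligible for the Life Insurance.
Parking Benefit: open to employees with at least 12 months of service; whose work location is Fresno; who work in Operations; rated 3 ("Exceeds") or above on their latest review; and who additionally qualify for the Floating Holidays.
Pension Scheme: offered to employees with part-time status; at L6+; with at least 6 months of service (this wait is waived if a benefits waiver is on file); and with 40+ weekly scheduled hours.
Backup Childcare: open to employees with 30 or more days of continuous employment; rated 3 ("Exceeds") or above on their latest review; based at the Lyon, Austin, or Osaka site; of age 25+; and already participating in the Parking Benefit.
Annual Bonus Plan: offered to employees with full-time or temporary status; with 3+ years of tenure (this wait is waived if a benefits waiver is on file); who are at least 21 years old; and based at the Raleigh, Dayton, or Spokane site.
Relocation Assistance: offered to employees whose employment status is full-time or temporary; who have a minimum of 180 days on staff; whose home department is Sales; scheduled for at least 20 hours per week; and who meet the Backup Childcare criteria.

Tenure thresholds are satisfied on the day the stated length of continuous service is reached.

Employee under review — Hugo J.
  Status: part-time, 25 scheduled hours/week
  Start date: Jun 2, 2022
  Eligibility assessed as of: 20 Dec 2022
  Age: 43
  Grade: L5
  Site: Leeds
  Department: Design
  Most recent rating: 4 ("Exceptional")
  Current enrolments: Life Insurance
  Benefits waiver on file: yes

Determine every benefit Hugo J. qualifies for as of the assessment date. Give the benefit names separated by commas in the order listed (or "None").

Service from Jun 2, 2022 to 20 Dec 2022: 201 days.
Life Insurance — status part-time ✓; benefits waiver on file ✓; age 43 ≥ 21 ✓ → eligible.
Floating Holidays — status part-time ✓; benefits waiver on file ✓; grade L5 ≥ L5 ✓; eligible for Life Insurance ✓ → eligible.
Paid Family Leave — benefits waiver on file ✓; grade L5 ≥ L3 ✓; dept Design ✗ → not eligible.
Parking Benefit — service 201 days < 12 months (≈360 days) ✗ → not eligible.
Pension Scheme — status part-time ✓; grade L5 < L6 ✗ → not eligible.
Backup Childcare — service 201 days ≥ 30 days ✓; rating 4 ≥ 3 ✓; site Leeds ✗ (not Lyon, Austin, or Osaka) → not eligible.
Annual Bonus Plan — status part-time ✗ (requires full-time or temporary) → not eligible.
Relocation Assistance — status part-time ✗ (requires full-time or temporary) → not eligible.

Life Insurance, Floating Holidays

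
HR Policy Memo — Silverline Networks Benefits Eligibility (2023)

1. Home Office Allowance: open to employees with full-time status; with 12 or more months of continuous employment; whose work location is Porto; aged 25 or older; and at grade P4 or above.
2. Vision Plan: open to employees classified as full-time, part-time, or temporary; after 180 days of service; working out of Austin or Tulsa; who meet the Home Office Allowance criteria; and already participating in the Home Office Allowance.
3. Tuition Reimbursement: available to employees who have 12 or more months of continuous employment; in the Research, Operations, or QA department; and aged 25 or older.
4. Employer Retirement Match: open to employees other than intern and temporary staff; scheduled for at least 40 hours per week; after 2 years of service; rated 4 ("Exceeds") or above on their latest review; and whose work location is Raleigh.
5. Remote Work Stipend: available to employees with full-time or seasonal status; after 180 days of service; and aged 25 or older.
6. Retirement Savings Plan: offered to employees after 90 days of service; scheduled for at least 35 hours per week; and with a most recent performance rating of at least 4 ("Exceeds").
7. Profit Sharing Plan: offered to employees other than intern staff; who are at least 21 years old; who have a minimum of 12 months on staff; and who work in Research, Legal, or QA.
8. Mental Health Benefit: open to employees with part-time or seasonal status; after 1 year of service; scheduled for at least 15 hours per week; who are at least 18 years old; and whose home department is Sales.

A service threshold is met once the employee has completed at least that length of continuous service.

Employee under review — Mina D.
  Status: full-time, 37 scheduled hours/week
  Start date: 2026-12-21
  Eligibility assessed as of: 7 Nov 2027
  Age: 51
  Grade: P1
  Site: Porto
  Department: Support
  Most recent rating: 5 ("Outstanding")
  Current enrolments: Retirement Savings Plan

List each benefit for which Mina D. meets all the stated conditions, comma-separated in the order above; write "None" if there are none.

Remote Work Stipend, Retirement Savings Plan

Service from 2026-12-21 to 7 Nov 2027: 321 days.
Home Office Allowance — status full-time ✓; service 321 days < 12 months (≈360 days) ✗ → not eligible.
Vision Plan — status full-time ✓; service 321 days ≥ 180 days ✓; site Porto ✗ (not Austin or Tulsa) → not eligible.
Tuition Reimbursement — service 321 days < 12 months (≈360 days) ✗ → not eligible.
Employer Retirement Match — status full-time ✓ (not excluded); 37 hrs/wk < 40 ✗ → not eligible.
Remote Work Stipend — status full-time ✓; service 321 days ≥ 180 days ✓; age 51 ≥ 25 ✓ → eligible.
Retirement Savings Plan — service 321 days ≥ 90 days ✓; 37 hrs/wk ≥ 35 ✓; rating 5 ≥ 4 ✓ → eligible.
Profit Sharing Plan — status full-time ✓ (not excluded); age 51 ≥ 21 ✓; service 321 days < 12 months (≈360 days) ✗ → not eligible.
Mental Health Benefit — status full-time ✗ (requires part-time or seasonal) → not eligible.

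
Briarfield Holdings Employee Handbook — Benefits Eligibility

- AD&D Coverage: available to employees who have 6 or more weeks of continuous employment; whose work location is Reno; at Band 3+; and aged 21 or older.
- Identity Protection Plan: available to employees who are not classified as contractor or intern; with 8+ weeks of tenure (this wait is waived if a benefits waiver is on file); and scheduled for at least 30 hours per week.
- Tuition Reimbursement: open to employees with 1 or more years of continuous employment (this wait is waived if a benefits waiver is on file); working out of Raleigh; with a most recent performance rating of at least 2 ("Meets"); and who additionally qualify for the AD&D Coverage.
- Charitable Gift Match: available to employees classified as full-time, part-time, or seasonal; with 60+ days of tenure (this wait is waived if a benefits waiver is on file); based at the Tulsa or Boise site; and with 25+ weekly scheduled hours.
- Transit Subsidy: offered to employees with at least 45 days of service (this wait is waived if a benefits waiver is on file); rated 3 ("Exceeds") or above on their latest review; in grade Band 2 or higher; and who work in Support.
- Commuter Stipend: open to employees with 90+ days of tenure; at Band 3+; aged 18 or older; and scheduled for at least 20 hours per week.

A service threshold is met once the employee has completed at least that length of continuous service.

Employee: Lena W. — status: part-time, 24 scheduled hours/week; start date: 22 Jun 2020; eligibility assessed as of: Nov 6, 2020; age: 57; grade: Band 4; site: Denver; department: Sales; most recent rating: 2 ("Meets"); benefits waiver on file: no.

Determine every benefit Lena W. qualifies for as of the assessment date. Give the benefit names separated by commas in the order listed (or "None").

Service from 22 Jun 2020 to Nov 6, 2020: 137 days.
AD&D Coverage — service 137 days ≥ 6 weeks (≈42 days) ✓; site Denver ✗ (not Reno) → not eligible.
Identity Protection Plan — status part-time ✓ (not excluded); no waiver, service 137 days ≥ 8 weeks (≈56 days) ✓; 24 hrs/wk < 30 ✗ → not eligible.
Tuition Reimbursement — no waiver, service 137 days < 1 year (≈365 days) ✗ → not eligible.
Charitable Gift Match — status part-time ✓; no waiver, service 137 days ≥ 60 days ✓; site Denver ✗ (not Tulsa or Boise) → not eligible.
Transit Subsidy — no waiver, service 137 days ≥ 45 days ✓; rating 2 < 3 ✗ → not eligible.
Commuter Stipend — service 137 days ≥ 90 days ✓; grade Band 4 ≥ Band 3 ✓; age 57 ≥ 18 ✓; 24 hrs/wk ≥ 20 ✓ → eligible.

Commuter Stipend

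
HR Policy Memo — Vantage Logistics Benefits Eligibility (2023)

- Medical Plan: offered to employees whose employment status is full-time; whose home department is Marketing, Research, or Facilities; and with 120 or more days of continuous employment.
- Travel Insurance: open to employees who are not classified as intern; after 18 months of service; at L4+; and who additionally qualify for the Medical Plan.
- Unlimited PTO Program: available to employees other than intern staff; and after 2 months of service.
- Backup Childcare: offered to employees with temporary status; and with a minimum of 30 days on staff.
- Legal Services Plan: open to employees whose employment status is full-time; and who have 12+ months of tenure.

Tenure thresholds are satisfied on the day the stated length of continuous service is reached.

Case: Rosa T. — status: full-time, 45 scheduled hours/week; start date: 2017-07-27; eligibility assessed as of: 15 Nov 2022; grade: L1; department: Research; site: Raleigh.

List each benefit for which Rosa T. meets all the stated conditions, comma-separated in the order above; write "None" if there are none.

Medical Plan, Unlimited PTO Program, Legal Services Plan

Service from 2017-07-27 to 15 Nov 2022: 1937 days.
Medical Plan — status full-time ✓; dept Research ✓; service 1937 days ≥ 120 days ✓ → eligible.
Travel Insurance — status full-time ✓ (not excluded); service 1937 days ≥ 18 months (≈540 days) ✓; grade L1 < L4 ✗ → not eligible.
Unlimited PTO Program — status full-time ✓ (not excluded); service 1937 days ≥ 2 months (≈60 days) ✓ → eligible.
Backup Childcare — status full-time ✗ (requires temporary) → not eligible.
Legal Services Plan — status full-time ✓; service 1937 days ≥ 12 months (≈360 days) ✓ → eligible.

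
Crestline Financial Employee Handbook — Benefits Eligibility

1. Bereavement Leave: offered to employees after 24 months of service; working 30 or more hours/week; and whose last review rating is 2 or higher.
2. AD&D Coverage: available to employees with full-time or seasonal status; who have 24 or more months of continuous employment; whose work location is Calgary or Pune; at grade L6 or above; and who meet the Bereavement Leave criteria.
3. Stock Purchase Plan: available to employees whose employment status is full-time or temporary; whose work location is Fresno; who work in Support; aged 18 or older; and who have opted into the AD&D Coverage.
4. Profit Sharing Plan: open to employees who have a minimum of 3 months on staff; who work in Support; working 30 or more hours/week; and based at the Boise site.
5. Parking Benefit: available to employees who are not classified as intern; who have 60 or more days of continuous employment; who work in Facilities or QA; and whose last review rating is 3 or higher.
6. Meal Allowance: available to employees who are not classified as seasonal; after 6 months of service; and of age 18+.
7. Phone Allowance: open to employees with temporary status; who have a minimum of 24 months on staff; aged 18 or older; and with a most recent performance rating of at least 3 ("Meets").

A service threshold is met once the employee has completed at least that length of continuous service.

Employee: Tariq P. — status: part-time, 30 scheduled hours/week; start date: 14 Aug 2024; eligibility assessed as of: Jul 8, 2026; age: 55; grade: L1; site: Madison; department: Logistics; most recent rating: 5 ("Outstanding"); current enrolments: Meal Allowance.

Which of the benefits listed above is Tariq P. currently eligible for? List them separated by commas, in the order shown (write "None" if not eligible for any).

Meal Allowance

Service from 14 Aug 2024 to Jul 8, 2026: 693 days.
Bereavement Leave — service 693 days < 24 months (≈720 days) ✗ → not eligible.
AD&D Coverage — status part-time ✗ (requires full-time or seasonal) → not eligible.
Stock Purchase Plan — status part-time ✗ (requires full-time or temporary) → not eligible.
Profit Sharing Plan — service 693 days ≥ 3 months (≈90 days) ✓; dept Logistics ✗ → not eligible.
Parking Benefit — status part-time ✓ (not excluded); service 693 days ≥ 60 days ✓; dept Logistics ✗ → not eligible.
Meal Allowance — status part-time ✓ (not excluded); service 693 days ≥ 6 months (≈180 days) ✓; age 55 ≥ 18 ✓ → eligible.
Phone Allowance — status part-time ✗ (requires temporary) → not eligible.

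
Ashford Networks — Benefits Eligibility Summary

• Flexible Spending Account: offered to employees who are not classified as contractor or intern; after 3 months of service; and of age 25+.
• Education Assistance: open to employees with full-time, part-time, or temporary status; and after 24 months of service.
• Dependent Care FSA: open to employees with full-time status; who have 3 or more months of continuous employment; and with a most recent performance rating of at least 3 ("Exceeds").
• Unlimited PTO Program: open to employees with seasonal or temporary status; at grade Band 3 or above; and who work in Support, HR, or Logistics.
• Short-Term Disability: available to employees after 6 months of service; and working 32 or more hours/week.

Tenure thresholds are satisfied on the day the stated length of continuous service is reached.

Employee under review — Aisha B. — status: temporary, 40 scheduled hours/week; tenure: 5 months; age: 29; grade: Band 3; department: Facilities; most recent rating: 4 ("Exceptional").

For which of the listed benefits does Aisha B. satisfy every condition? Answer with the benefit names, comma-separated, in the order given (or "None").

Flexible Spending Account

Flexible Spending Account — status temporary ✓ (not excluded); service 5 months ≥ 3 months ✓; age 29 ≥ 25 ✓ → eligible.
Education Assistance — status temporary ✓; service 5 months < 24 months ✗ → not eligible.
Dependent Care FSA — status temporary ✗ (requires full-time) → not eligible.
Unlimited PTO Program — status temporary ✓; grade Band 3 ≥ Band 3 ✓; dept Facilities ✗ → not eligible.
Short-Term Disability — service 5 months < 6 months ✗ → not eligible.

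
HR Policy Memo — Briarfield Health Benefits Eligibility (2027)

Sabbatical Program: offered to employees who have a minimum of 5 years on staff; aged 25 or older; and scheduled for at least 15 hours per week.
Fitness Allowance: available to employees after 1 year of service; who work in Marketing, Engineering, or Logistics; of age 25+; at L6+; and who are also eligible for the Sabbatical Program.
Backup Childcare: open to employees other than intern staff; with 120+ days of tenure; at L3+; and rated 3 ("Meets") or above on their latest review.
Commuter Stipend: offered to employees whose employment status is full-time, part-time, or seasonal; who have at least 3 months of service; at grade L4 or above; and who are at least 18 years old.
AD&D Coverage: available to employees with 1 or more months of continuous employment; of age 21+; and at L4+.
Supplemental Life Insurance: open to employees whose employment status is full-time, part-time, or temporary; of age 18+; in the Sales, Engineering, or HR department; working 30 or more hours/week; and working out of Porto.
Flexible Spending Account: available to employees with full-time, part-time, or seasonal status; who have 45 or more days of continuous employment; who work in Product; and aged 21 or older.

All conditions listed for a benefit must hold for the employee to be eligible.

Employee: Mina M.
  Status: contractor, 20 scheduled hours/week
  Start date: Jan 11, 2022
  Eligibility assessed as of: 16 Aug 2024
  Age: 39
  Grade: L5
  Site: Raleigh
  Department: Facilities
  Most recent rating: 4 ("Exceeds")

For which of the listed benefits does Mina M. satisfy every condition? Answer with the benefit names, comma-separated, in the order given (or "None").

Backup Childcare, AD&D Coverage

Service from Jan 11, 2022 to 16 Aug 2024: 948 days.
Sabbatical Program — service 948 days < 5 years (≈1825 days) ✗ → not eligible.
Fitness Allowance — service 948 days ≥ 1 year (≈365 days) ✓; dept Facilities ✗ → not eligible.
Backup Childcare — status contractor ✓ (not excluded); service 948 days ≥ 120 days ✓; grade L5 ≥ L3 ✓; rating 4 ≥ 3 ✓ → eligible.
Commuter Stipend — status contractor ✗ (requires full-time, part-time, or seasonal) → not eligible.
AD&D Coverage — service 948 days ≥ 1 month (≈30 days) ✓; age 39 ≥ 21 ✓; grade L5 ≥ L4 ✓ → eligible.
Supplemental Life Insurance — status contractor ✗ (requires full-time, part-time, or temporary) → not eligible.
Flexible Spending Account — status contractor ✗ (requires full-time, part-time, or seasonal) → not eligible.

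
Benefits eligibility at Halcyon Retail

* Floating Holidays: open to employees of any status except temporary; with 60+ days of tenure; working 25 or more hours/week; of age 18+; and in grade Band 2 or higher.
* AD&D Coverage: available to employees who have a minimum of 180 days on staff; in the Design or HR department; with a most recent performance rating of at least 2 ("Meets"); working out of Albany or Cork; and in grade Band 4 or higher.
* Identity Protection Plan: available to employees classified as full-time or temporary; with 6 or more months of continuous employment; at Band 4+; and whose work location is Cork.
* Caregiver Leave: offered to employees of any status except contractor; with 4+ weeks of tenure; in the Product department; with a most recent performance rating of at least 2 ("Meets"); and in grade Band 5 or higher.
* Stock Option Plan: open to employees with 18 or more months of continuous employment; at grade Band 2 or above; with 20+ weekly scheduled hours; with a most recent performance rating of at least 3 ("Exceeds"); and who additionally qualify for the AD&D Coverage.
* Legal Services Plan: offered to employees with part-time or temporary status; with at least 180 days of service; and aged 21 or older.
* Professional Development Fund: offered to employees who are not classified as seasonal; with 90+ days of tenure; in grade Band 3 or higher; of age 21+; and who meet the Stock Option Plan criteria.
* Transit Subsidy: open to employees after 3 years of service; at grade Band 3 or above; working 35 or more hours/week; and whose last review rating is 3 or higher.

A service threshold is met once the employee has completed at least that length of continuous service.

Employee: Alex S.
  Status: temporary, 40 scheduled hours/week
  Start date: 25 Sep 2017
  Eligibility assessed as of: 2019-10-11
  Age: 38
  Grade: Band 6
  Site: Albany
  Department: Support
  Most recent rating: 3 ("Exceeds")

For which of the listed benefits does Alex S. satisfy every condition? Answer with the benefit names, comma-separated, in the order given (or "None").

Legal Services Plan

Service from 25 Sep 2017 to 2019-10-11: 746 days.
Floating Holidays — status temporary ✗ (excluded) → not eligible.
AD&D Coverage — service 746 days ≥ 180 days ✓; dept Support ✗ → not eligible.
Identity Protection Plan — status temporary ✓; service 746 days ≥ 6 months (≈180 days) ✓; grade Band 6 ≥ Band 4 ✓; site Albany ✗ (not Cork) → not eligible.
Caregiver Leave — status temporary ✓ (not excluded); service 746 days ≥ 4 weeks (≈28 days) ✓; dept Support ✗ → not eligible.
Stock Option Plan — service 746 days ≥ 18 months (≈540 days) ✓; grade Band 6 ≥ Band 2 ✓; 40 hrs/wk ≥ 20 ✓; rating 3 ≥ 3 ✓; not eligible for AD&D Coverage ✗ → not eligible.
Legal Services Plan — status temporary ✓; service 746 days ≥ 180 days ✓; age 38 ≥ 21 ✓ → eligible.
Professional Development Fund — status temporary ✓ (not excluded); service 746 days ≥ 90 days ✓; grade Band 6 ≥ Band 3 ✓; age 38 ≥ 21 ✓; not eligible for Stock Option Plan ✗ → not eligible.
Transit Subsidy — service 746 days < 3 years (≈1095 days) ✗ → not eligible.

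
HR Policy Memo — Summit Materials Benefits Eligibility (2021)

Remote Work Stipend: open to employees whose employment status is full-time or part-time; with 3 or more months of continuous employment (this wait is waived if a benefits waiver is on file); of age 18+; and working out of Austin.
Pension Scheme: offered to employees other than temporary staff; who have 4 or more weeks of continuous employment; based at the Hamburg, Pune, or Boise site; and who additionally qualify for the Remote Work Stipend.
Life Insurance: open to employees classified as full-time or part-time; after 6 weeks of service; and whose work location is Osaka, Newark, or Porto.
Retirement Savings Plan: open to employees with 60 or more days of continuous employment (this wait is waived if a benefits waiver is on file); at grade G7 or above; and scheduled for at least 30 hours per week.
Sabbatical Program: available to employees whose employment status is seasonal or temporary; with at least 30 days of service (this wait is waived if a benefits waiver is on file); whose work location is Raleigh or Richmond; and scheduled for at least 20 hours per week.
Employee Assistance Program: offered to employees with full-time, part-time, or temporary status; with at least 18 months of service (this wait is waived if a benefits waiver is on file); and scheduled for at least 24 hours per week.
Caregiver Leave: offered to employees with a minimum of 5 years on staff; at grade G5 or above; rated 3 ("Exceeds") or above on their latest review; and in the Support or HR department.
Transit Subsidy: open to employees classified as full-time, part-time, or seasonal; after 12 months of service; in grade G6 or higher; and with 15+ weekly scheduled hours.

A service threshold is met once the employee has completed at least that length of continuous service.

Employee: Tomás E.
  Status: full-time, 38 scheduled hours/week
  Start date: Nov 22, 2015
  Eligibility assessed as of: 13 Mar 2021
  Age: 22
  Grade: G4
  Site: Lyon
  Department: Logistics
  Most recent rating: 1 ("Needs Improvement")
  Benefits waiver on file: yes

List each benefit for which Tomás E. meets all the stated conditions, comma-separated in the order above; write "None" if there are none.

Employee Assistance Program

Service from Nov 22, 2015 to 13 Mar 2021: 1938 days.
Remote Work Stipend — status full-time ✓; benefits waiver on file ✓; age 22 ≥ 18 ✓; site Lyon ✗ (not Austin) → not eligible.
Pension Scheme — status full-time ✓ (not excluded); service 1938 days ≥ 4 weeks (≈28 days) ✓; site Lyon ✗ (not Hamburg, Pune, or Boise) → not eligible.
Life Insurance — status full-time ✓; service 1938 days ≥ 6 weeks (≈42 days) ✓; site Lyon ✗ (not Osaka, Newark, or Porto) → not eligible.
Retirement Savings Plan — benefits waiver on file ✓; grade G4 < G7 ✗ → not eligible.
Sabbatical Program — status full-time ✗ (requires seasonal or temporary) → not eligible.
Employee Assistance Program — status full-time ✓; benefits waiver on file ✓; 38 hrs/wk ≥ 24 ✓ → eligible.
Caregiver Leave — service 1938 days ≥ 5 years (≈1825 days) ✓; grade G4 < G5 ✗ → not eligible.
Transit Subsidy — status full-time ✓; service 1938 days ≥ 12 months (≈360 days) ✓; grade G4 < G6 ✗ → not eligible.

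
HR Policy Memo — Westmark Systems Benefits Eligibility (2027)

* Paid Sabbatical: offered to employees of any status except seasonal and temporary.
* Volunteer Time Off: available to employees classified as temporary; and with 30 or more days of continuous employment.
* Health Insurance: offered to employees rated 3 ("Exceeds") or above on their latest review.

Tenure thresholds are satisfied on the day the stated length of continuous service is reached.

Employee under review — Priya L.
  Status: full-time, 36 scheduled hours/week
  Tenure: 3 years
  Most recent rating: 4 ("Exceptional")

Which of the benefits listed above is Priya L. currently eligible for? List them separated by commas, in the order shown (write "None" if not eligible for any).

Paid Sabbatical — status full-time ✓ (not excluded) → eligible.
Volunteer Time Off — status full-time ✗ (requires temporary) → not eligible.
Health Insurance — rating 4 ≥ 3 ✓ → eligible.

Paid Sabbatical, Health Insurance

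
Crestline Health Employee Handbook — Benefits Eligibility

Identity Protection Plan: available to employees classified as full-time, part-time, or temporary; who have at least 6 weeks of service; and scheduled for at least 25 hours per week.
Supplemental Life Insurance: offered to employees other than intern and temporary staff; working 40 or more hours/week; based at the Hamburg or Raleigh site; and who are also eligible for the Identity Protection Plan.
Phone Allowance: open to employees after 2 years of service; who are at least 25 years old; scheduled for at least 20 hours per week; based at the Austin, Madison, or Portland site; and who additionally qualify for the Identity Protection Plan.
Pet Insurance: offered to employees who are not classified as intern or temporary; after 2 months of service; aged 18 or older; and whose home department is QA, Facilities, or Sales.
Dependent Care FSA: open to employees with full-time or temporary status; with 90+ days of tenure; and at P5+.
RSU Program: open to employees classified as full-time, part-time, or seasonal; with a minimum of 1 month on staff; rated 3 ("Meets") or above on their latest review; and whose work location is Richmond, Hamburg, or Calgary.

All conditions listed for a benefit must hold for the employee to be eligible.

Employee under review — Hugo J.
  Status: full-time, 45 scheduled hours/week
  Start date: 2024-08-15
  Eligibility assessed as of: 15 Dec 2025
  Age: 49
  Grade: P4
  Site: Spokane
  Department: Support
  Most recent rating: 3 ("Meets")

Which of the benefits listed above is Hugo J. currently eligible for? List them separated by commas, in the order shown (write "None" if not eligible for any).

Identity Protection Plan

Service from 2024-08-15 to 15 Dec 2025: 487 days.
Identity Protection Plan — status full-time ✓; service 487 days ≥ 6 weeks (≈42 days) ✓; 45 hrs/wk ≥ 25 ✓ → eligible.
Supplemental Life Insurance — status full-time ✓ (not excluded); 45 hrs/wk ≥ 40 ✓; site Spokane ✗ (not Hamburg or Raleigh) → not eligible.
Phone Allowance — service 487 days < 2 years (≈730 days) ✗ → not eligible.
Pet Insurance — status full-time ✓ (not excluded); service 487 days ≥ 2 months (≈60 days) ✓; age 49 ≥ 18 ✓; dept Support ✗ → not eligible.
Dependent Care FSA — status full-time ✓; service 487 days ≥ 90 days ✓; grade P4 < P5 ✗ → not eligible.
RSU Program — status full-time ✓; service 487 days ≥ 1 month (≈30 days) ✓; rating 3 ≥ 3 ✓; site Spokane ✗ (not Richmond, Hamburg, or Calgary) → not eligible.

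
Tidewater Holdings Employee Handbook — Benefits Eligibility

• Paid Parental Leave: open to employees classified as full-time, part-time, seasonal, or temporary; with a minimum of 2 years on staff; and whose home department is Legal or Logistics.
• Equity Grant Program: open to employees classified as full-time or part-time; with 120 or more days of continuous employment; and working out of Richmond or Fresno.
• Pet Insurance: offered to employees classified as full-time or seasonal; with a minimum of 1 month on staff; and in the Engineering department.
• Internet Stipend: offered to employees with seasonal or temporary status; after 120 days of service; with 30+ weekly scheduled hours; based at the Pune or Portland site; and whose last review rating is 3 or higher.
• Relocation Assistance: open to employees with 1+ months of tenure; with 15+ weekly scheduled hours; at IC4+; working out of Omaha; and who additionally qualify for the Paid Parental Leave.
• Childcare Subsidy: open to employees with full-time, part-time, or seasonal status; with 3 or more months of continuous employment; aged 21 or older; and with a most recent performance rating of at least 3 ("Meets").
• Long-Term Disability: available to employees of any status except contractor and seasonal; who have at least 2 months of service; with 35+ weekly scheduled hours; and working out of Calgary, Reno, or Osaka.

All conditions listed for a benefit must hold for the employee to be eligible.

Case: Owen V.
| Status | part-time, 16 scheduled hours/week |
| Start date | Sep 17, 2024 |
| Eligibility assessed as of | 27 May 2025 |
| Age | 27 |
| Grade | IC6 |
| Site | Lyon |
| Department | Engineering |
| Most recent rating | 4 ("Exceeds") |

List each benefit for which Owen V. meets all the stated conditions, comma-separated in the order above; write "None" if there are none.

Childcare Subsidy

Service from Sep 17, 2024 to 27 May 2025: 252 days.
Paid Parental Leave — status part-time ✓; service 252 days < 2 years (≈730 days) ✗ → not eligible.
Equity Grant Program — status part-time ✓; service 252 days ≥ 120 days ✓; site Lyon ✗ (not Richmond or Fresno) → not eligible.
Pet Insurance — status part-time ✗ (requires full-time or seasonal) → not eligible.
Internet Stipend — status part-time ✗ (requires seasonal or temporary) → not eligible.
Relocation Assistance — service 252 days ≥ 1 month (≈30 days) ✓; 16 hrs/wk ≥ 15 ✓; grade IC6 ≥ IC4 ✓; site Lyon ✗ (not Omaha) → not eligible.
Childcare Subsidy — status part-time ✓; service 252 days ≥ 3 months (≈90 days) ✓; age 27 ≥ 21 ✓; rating 4 ≥ 3 ✓ → eligible.
Long-Term Disability — status part-time ✓ (not excluded); service 252 days ≥ 2 months (≈60 days) ✓; 16 hrs/wk < 35 ✗ → not eligible.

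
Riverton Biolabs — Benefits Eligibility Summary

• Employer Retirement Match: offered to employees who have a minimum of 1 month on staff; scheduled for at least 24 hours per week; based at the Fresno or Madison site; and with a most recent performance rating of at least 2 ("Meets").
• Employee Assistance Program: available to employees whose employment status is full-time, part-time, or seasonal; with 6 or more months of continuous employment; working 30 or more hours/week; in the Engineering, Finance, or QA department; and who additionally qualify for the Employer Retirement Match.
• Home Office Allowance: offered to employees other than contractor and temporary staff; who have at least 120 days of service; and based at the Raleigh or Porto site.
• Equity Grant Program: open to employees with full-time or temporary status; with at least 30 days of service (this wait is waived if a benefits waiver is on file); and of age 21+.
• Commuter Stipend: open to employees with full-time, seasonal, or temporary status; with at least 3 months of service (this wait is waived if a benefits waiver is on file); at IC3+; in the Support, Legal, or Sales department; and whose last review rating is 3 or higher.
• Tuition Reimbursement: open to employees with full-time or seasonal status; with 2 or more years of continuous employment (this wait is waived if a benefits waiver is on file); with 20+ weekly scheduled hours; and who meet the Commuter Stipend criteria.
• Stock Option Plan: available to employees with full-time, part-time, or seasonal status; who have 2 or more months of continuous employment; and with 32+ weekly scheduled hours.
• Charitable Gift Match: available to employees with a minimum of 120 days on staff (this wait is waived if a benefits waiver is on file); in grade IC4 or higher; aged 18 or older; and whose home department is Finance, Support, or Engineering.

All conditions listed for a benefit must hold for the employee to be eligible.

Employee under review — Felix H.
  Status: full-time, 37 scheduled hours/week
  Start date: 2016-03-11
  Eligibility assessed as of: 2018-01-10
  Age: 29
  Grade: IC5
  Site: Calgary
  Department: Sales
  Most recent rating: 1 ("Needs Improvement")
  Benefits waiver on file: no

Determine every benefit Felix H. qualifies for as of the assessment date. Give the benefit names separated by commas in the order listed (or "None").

Service from 2016-03-11 to 2018-01-10: 670 days.
Employer Retirement Match — service 670 days ≥ 1 month (≈30 days) ✓; 37 hrs/wk ≥ 24 ✓; site Calgary ✗ (not Fresno or Madison) → not eligible.
Employee Assistance Program — status full-time ✓; service 670 days ≥ 6 months (≈180 days) ✓; 37 hrs/wk ≥ 30 ✓; dept Sales ✗ → not eligible.
Home Office Allowance — status full-time ✓ (not excluded); service 670 days ≥ 120 days ✓; site Calgary ✗ (not Raleigh or Porto) → not eligible.
Equity Grant Program — status full-time ✓; no waiver, service 670 days ≥ 30 days ✓; age 29 ≥ 21 ✓ → eligible.
Commuter Stipend — status full-time ✓; no waiver, service 670 days ≥ 3 months (≈90 days) ✓; grade IC5 ≥ IC3 ✓; dept Sales ✓; rating 1 < 3 ✗ → not eligible.
Tuition Reimbursement — status full-time ✓; no waiver, service 670 days < 2 years (≈730 days) ✗ → not eligible.
Stock Option Plan — status full-time ✓; service 670 days ≥ 2 months (≈60 days) ✓; 37 hrs/wk ≥ 32 ✓ → eligible.
Charitable Gift Match — no waiver, service 670 days ≥ 120 days ✓; grade IC5 ≥ IC4 ✓; age 29 ≥ 18 ✓; dept Sales ✗ → not eligible.

Equity Grant Program, Stock Option Plan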